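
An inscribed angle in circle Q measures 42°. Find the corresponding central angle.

Central angle = 2 × 42° = 84° (inscribed angle theorem).

84°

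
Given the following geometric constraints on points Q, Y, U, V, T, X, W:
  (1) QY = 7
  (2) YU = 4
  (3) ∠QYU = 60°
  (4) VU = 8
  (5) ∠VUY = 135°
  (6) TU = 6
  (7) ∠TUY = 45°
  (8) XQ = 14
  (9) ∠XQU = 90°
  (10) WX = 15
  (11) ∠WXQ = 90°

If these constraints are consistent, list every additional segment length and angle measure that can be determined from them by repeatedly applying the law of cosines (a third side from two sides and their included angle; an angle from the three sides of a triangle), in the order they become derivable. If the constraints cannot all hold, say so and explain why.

The constraints are consistent. Derivable facts, in order:
After 1 step:
- QU = √37
- QW ≈ 20.52
- YT ≈ 4.25
- YV ≈ 11.19
After 2 steps:
- UX ≈ 15.26
- ∠QUY = 85.28°
- ∠QWX = 43.03°
- ∠TYU = 93.27°
- ∠UQY = 34.72°
- ∠UTY = 41.73°
- ∠UVY = 14.64°
- ∠UYV = 30.36°
- ∠WQX = 46.97°
After 3 steps:
- ∠QUX = 66.52°
- ∠QXU = 23.48°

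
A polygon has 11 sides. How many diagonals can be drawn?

The number of diagonals in an n-gon is n(n - 3)/2.
For n = 11: 11(11 - 3)/2 = 11 × 8 / 2 = 44.

44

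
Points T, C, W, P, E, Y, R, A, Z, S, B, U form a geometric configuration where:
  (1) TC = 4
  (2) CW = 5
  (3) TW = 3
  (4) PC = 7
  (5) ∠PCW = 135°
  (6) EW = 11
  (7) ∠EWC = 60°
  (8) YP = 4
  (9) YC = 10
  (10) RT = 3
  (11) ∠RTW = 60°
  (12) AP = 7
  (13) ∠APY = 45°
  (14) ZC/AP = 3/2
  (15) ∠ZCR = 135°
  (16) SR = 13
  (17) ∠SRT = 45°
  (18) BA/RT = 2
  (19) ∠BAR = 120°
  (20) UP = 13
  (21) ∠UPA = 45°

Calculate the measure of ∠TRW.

Step 1: By the law of cosines on triangle RTW: RW² = 3² + 3² − 2·3·3·cos(60°) = 9, so RW = 3.
Step 2: By the inverse law of cosines on triangle TRW: cos(∠TRW) = (3² + 3² − 3²) / (2·3·3) = 9/18 = 0.5, so ∠TRW = 60°.

Therefore, the measure of angle ∠TRW = 60°.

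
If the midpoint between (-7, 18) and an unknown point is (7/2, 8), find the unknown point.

Using the midpoint formula: M = ((x1 + x2)/2, (y1 + y2)/2)
We know M = (7/2, 8) and M = (-7, 18)
For x: 7/2 = (-7 + x2)/2, so x2 = 2*7/2 - -7 = 14
For y: 8 = (18 + y2)/2, so y2 = 2*8 - 18 = -2
L = (14, -2)

(14, -2)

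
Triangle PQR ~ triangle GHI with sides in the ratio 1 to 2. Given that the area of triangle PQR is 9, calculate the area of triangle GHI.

Area ratio = (1/2)^2 = 1/4. Area of GHI = 9 * 4/1 = 36.

36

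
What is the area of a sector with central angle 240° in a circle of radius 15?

Sector area = π(15²)(2/3) = 150*pi

150*pi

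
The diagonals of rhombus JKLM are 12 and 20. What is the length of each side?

The diagonals of a rhombus bisect each other at right angles.
Half-diagonals: 12/2 = 6 and 20/2 = 10
side = sqrt(6^2 + 10^2)
side = sqrt(36 + 100)
side = sqrt(136) = 2*sqrt(34)

2*sqrt(34)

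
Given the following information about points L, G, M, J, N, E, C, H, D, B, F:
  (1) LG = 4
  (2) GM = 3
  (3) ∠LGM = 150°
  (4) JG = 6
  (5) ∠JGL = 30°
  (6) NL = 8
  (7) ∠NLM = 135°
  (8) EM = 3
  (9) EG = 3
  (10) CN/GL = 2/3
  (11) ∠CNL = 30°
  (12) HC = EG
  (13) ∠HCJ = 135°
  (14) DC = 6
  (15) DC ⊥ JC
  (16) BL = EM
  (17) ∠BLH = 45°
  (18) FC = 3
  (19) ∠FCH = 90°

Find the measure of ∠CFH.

From the given relations: HC = EG = 3.
Step 1: By the law of cosines on triangle FCH: FH² = 3² + 3² − 2·3·3·cos(90°) = 18, so FH = 3·√2.
Step 2: By the inverse law of cosines on triangle CFH: cos(∠CFH) = (3² + (3·√2)² − 3²) / (2·3·3·√2) = 18/25.46 = 0.7071, so ∠CFH = 45°.

Therefore, the measure of angle ∠CFH = 45°.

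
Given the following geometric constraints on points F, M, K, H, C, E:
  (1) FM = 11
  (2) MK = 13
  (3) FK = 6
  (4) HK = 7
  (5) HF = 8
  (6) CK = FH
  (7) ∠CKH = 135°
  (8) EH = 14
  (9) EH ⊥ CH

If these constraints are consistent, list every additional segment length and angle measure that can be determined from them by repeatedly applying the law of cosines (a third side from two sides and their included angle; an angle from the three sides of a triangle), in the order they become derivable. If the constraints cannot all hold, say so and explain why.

The constraints are consistent. Derivable facts, in order:
After 1 step:
- HC ≈ 13.86
- ∠FHK = 46.57°
- ∠FKH = 75.52°
- ∠FKM = 57.42°
- ∠FMK = 27.36°
- ∠HFK = 57.91°
- ∠KFM = 95.22°
After 2 steps:
- CE ≈ 19.7
- ∠CHK = 24.08°
- ∠HCK = 20.92°
After 3 steps:
- ∠CEH = 44.72°
- ∠ECH = 45.28°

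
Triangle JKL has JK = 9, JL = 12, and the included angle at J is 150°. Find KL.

By the law of cosines: KL^2 = JK^2 + JL^2 - 2*JK*JL*cos(J)
KL^2 = 9^2 + 12^2 - 2*9*12*cos(150°)
KL^2 = 81 + 144 - 216*(-sqrt(3)/2)
KL^2 = 108*sqrt(3) + 225
KL = 3*sqrt(12*sqrt(3) + 25)

3*sqrt(12*sqrt(3) + 25)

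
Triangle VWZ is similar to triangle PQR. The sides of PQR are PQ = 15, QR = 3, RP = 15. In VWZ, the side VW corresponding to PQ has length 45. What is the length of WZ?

Since the triangles are similar, the ratio of corresponding sides is constant.
Scale factor k = VW / PQ = 45 / 15 = 3
WZ = k * QR = 3 * 3 = 9

9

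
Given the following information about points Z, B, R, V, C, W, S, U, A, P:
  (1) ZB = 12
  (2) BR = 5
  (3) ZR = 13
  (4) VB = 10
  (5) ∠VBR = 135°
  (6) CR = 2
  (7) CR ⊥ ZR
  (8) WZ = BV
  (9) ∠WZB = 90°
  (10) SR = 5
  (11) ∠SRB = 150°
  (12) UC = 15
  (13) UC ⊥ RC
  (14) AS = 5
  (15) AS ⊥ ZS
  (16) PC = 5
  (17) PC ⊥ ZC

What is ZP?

Step 1: By the law of cosines on triangle ZRC: ZC² = 13² + 2² − 2·13·2·cos(90°) = 173, so ZC = √173.
Step 2: By the law of cosines on triangle ZCP: ZP² = √173² + 5² − 2·√173·5·cos(90°) = 198, so ZP = 3·√22.

Therefore, the length of ZP = 3·√22.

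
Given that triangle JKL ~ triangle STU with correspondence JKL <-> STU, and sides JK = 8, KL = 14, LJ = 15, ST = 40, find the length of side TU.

Since the triangles are similar, the ratio of corresponding sides is constant.
Scale factor k = ST / JK = 40 / 8 = 5
TU = k * KL = 5 * 14 = 70

70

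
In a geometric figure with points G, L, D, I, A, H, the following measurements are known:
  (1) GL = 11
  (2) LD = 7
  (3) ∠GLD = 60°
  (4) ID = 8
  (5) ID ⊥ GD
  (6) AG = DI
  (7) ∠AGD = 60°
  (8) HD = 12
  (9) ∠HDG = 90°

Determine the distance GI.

Step 1: By the law of cosines on triangle GLD: GD² = 11² + 7² − 2·11·7·cos(60°) = 93, so GD = √93.
Step 2: By the law of cosines on triangle GDI: GI² = √93² + 8² − 2·√93·8·cos(90°) = 157, so GI = √157.

Therefore, the length of GI = √157.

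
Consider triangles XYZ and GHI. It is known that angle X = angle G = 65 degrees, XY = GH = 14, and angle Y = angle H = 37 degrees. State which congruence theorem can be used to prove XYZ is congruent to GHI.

Consider the given information: angle X = angle G = 65 degrees, XY = GH = 14, and angle Y = angle H = 37 degrees
This is not SSS or HL: SSS requires all three pairs of sides, but we don't have that. HL only applies to right triangles with matching hypotenuse and leg.
The correct criterion is ASA. Two pairs of corresponding angles and the included side are equal (Angle-Side-Angle).

ASA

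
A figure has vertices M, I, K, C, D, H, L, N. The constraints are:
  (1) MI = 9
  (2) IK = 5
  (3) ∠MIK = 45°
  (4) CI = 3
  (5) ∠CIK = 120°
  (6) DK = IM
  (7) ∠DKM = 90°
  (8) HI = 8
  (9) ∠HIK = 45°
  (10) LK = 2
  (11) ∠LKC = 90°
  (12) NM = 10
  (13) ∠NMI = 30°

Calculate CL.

Step 1: By the law of cosines on triangle CIK: CK² = 3² + 5² − 2·3·5·cos(120°) = 49, so CK = 7.
Step 2: By the law of cosines on triangle CKL: CL² = 7² + 2² − 2·7·2·cos(90°) = 53, so CL = √53.

Therefore, the length of CL = √53.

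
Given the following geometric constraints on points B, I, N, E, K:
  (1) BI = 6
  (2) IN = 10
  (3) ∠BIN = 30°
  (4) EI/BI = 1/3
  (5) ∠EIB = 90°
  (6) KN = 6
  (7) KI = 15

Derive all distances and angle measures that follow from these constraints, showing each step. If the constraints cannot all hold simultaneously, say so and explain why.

The constraints are consistent.

From the given relations:
  EI = 1/3·BI = 1/3·6 = 2

Step 1: From BI = 6, IN = 10, and ∠BIN = 30°, by the law of cosines:
  BN² = BI² + IN² - 2·BI·IN·cos(30°) = 36 + 100 - 103.9 = 32.08
  BN ≈ 5.66

Step 2: From BI = 6, IE = 2, and ∠BIE = 90°, by the law of cosines:
  BE² = BI² + IE² - 2·BI·IE·cos(90°) = 36 + 4 - 0 = 40
  BE = 2·√10

Step 3: From IK = 15, IN = 10, KN = 6, by the inverse law of cosines:
  cos(∠KIN) = (IK² + IN² - KN²) / (2·IK·IN)
  ∠KIN = 15.56°

Step 4: From NI = 10, NK = 6, IK = 15, by the inverse law of cosines:
  cos(∠INK) = (NI² + NK² - IK²) / (2·NI·NK)
  ∠INK = 137.87°

Step 5: From KI = 15, KN = 6, IN = 10, by the inverse law of cosines:
  cos(∠IKN) = (KI² + KN² - IN²) / (2·KI·KN)
  ∠IKN = 26.56°

Step 6: From BE = 2·√10, BI = 6, EI = 2, by the inverse law of cosines:
  cos(∠EBI) = (BE² + BI² - EI²) / (2·BE·BI)
  ∠EBI = 18.43°

Step 7: From BI = 6, BN = 5.66, IN = 10, by the inverse law of cosines:
  cos(∠IBN) = (BI² + BN² - IN²) / (2·BI·BN)
  ∠IBN = 118.02°

Step 8: From NB = 5.66, NI = 10, BI = 6, by the inverse law of cosines:
  cos(∠BNI) = (NB² + NI² - BI²) / (2·NB·NI)
  ∠BNI = 31.98°

Step 9: From EB = 2·√10, EI = 2, BI = 6, by the inverse law of cosines:
  cos(∠BEI) = (EB² + EI² - BI²) / (2·EB·EI)
  ∠BEI = 71.57°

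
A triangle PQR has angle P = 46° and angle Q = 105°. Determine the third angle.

The interior angles sum to 180°: angle R = 180 - 46 - 105 = 29°.
The triangle is obtuse (angles 46°, 105°, 29°).

29 degrees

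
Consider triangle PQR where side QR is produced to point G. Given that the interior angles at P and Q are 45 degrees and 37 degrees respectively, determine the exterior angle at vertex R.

By the exterior angle theorem, an exterior angle of a triangle equals the sum of the two remote interior angles.
Exterior angle = angle P + angle Q
Exterior angle = 45 + 37 = 82 degrees

82 degrees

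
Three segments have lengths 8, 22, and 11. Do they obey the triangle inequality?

Check the triangle inequality: 8 + 11 = 19 ≤ 22.
Since the sum of two sides does not exceed the third, no triangle can be formed.

No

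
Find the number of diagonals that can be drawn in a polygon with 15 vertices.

Total line segments between 15 vertices = C(15,2) = 105.
Subtract the 15 sides: 105 - 15 = 90 diagonals.

90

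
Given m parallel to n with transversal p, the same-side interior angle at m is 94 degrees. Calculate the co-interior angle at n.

Co-interior angles (same-side interior) formed by parallel lines and a transversal are supplementary (sum to 180 degrees).
The given angle is 94 degrees.
The co-interior angle = 180 - 94 = 86 degrees.

86 degrees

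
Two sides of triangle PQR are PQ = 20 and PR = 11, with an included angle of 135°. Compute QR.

When two sides and the included angle are known, the law of cosines gives the third side.
c^2 = a^2 + b^2 - 2ab cos(C) generalizes the Pythagorean theorem to non-right triangles.
Here: QR^2 = 400 + 121 - 440*(-sqrt(2)/2) = 220*sqrt(2) + 521
QR = sqrt(220*sqrt(2) + 521)

sqrt(220*sqrt(2) + 521)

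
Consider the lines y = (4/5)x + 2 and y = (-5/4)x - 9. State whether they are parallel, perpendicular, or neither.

Slope of line 1: m1 = 4/5
Slope of line 2: m2 = -5/4
m1 * m2 = -1, so perpendicular.

Perpendicular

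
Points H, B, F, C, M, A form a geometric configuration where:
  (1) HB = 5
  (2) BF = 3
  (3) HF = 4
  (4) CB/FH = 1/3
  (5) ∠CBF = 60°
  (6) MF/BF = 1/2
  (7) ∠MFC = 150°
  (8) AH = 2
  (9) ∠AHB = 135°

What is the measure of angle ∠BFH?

Step 1: By the inverse law of cosines on triangle BFH: cos(∠BFH) = (3² + 4² − 5²) / (2·3·4) = 0/24 = 0, so ∠BFH = 90°.

Therefore, the measure of angle ∠BFH = 90°.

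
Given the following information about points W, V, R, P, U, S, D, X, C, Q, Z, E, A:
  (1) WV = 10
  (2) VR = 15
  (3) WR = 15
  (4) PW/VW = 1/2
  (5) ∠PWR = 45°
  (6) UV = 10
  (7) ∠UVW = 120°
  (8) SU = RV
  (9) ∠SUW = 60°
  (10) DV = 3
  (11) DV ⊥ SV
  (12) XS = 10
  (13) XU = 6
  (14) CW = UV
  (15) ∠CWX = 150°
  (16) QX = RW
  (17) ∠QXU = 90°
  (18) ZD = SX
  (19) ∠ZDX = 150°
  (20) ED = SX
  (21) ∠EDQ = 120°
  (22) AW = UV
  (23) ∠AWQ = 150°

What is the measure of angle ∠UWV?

Step 1: By the law of cosines on triangle WVU: WU² = 10² + 10² − 2·10·10·cos(120°) = 300, so WU = 10·√3.
Step 2: By the inverse law of cosines on triangle UWV: cos(∠UWV) = ((10·√3)² + 10² − 10²) / (2·10·√3·10) = 300/346.41 = 0.866, so ∠UWV = 30°.

Therefore, the measure of angle ∠UWV = 30°.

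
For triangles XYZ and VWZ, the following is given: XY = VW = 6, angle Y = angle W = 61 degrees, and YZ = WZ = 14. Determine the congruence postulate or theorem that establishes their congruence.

The given information provides:
XY = VW = 6, angle Y = angle W = 61 degrees, and YZ = WZ = 14
This matches the SAS congruence theorem.
Two pairs of corresponding sides and the included angle are equal (Side-Angle-Side).

SAS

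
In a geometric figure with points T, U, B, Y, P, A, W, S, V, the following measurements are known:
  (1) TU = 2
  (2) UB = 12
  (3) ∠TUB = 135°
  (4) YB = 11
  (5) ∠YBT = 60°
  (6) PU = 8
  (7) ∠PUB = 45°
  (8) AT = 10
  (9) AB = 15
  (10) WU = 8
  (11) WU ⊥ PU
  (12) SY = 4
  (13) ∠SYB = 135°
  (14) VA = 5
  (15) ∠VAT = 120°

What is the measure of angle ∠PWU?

Step 1: By the law of cosines on triangle WUP: WP² = 8² + 8² − 2·8·8·cos(90°) = 128, so WP = 8·√2.
Step 2: By the inverse law of cosines on triangle PWU: cos(∠PWU) = ((8·√2)² + 8² − 8²) / (2·8·√2·8) = 128/181.02 = 0.7071, so ∠PWU = 45°.

Therefore, the measure of angle ∠PWU = 45°.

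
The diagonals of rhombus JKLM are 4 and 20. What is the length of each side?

The diagonals of a rhombus bisect each other at right angles.
Half-diagonals: 4/2 = 2 and 20/2 = 10
side = sqrt(2^2 + 10^2)
side = sqrt(4 + 100)
side = sqrt(104) = 2*sqrt(26)

2*sqrt(26)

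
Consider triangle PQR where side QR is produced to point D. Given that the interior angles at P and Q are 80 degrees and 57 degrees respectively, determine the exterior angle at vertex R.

The interior angle at R is 180 - 80 - 57 = 43 degrees.
The exterior angle and interior angle at R are supplementary:
Exterior angle = 180 - 43 = 137 degrees.

137 degrees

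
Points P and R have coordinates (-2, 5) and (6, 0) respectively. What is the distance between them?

d = sqrt((8)^2 + (-5)^2) = sqrt(89)

sqrt(89)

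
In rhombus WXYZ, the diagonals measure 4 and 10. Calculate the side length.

The diagonals of a rhombus bisect each other at right angles.
Half-diagonals: 4/2 = 2 and 10/2 = 5
side = sqrt(2^2 + 5^2)
side = sqrt(4 + 25)
side = sqrt(29)

sqrt(29)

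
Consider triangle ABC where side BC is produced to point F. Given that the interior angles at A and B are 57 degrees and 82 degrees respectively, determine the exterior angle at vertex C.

The interior angle at C is 180 - 57 - 82 = 41 degrees.
The exterior angle and interior angle at C are supplementary:
Exterior angle = 180 - 41 = 139 degrees.

139 degrees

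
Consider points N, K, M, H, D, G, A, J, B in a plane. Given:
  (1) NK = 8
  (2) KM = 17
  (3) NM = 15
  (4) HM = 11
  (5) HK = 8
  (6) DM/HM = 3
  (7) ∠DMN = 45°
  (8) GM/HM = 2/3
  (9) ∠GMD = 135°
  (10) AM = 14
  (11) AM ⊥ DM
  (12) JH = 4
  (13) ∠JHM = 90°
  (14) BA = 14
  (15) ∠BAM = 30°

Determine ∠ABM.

Step 1: By the law of cosines on triangle BAM: BM² = 14² + 14² − 2·14·14·cos(30°) = 52.52, so BM ≈ 7.25.
Step 2: By the inverse law of cosines on triangle ABM: cos(∠ABM) = (14² + 7.25² − 14²) / (2·14·7.25) = 52.52/202.91 = 0.2588, so ∠ABM = 75°.

Therefore, the measure of angle ∠ABM = 75°.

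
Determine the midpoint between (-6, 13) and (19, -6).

M = ((x₁ + x₂)/2, (y₁ + y₂)/2)
= ((-6 + 19)/2, (13 + -6)/2)
= (13/2, 7/2) = (13/2, 7/2)

(13/2, 7/2)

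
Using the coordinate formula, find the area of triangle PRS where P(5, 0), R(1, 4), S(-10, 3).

The Shoelace formula computes the area from vertex coordinates by summing cross products.
For vertices (5,0), (1,4), (-10,3):
Signed sum = 5*4 - 1*0 + 1*3 - -10*4 + -10*0 - 5*3
= 20 + 43 + -15 = 48
Area = (1/2)|48| = 24.

24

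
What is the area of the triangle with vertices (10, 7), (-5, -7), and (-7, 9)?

The Shoelace formula computes the area from vertex coordinates by summing cross products.
For vertices (10,7), (-5,-7), (-7,9):
Signed sum = 10*-7 - -5*7 + -5*9 - -7*-7 + -7*7 - 10*9
= -35 + -94 + -139 = -268
Area = (1/2)|-268| = 134.

134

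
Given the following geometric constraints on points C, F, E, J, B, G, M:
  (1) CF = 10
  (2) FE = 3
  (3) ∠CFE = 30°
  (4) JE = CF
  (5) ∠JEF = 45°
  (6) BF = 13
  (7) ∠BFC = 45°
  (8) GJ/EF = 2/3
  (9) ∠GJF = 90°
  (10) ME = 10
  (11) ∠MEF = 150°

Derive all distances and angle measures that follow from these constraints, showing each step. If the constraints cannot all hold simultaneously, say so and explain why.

The constraints are consistent.

From the given relations:
  JE = CF = 10
  GJ = 2/3·EF = 2/3·3 = 2

Step 1: From CF = 10, FE = 3, and ∠CFE = 30°, by the law of cosines:
  CE² = CF² + FE² - 2·CF·FE·cos(30°) = 100 + 9 - 51.96 = 57.04
  CE ≈ 7.55

Step 2: From CF = 10, FB = 13, and ∠CFB = 45°, by the law of cosines:
  CB² = CF² + FB² - 2·CF·FB·cos(45°) = 100 + 169 - 183.8 = 85.15
  CB ≈ 9.23

Step 3: From FE = 3, EJ = 10, and ∠FEJ = 45°, by the law of cosines:
  FJ² = FE² + EJ² - 2·FE·EJ·cos(45°) = 9 + 100 - 42.43 = 66.57
  FJ ≈ 8.16

Step 4: From FE = 3, EM = 10, and ∠FEM = 150°, by the law of cosines:
  FM² = FE² + EM² - 2·FE·EM·cos(150°) = 9 + 100 + 51.96 = 161
  FM ≈ 12.69

Step 5: From FJ = 8.16, JG = 2, and ∠FJG = 90°, by the law of cosines:
  FG² = FJ² + JG² - 2·FJ·JG·cos(90°) = 66.57 + 4 - 0 = 70.57
  FG ≈ 8.4

Step 6: From CB = 9.23, CF = 10, BF = 13, by the inverse law of cosines:
  cos(∠BCF) = (CB² + CF² - BF²) / (2·CB·CF)
  ∠BCF = 84.98°

Step 7: From CE = 7.55, CF = 10, EF = 3, by the inverse law of cosines:
  cos(∠ECF) = (CE² + CF² - EF²) / (2·CE·CF)
  ∠ECF = 11.46°

Step 8: From FE = 3, FJ = 8.16, EJ = 10, by the inverse law of cosines:
  cos(∠EFJ) = (FE² + FJ² - EJ²) / (2·FE·FJ)
  ∠EFJ = 119.93°

Step 9: From FE = 3, FM = 12.69, EM = 10, by the inverse law of cosines:
  cos(∠EFM) = (FE² + FM² - EM²) / (2·FE·FM)
  ∠EFM = 23.21°

Step 10: From EC = 7.55, EF = 3, CF = 10, by the inverse law of cosines:
  cos(∠CEF) = (EC² + EF² - CF²) / (2·EC·EF)
  ∠CEF = 138.54°

Step 11: From JE = 10, JF = 8.16, EF = 3, by the inverse law of cosines:
  cos(∠EJF) = (JE² + JF² - EF²) / (2·JE·JF)
  ∠EJF = 15.07°

Step 12: From BC = 9.23, BF = 13, CF = 10, by the inverse law of cosines:
  cos(∠CBF) = (BC² + BF² - CF²) / (2·BC·BF)
  ∠CBF = 50.02°

Step 13: From ME = 10, MF = 12.69, EF = 3, by the inverse law of cosines:
  cos(∠EMF) = (ME² + MF² - EF²) / (2·ME·MF)
  ∠EMF = 6.79°

Step 14: From FG = 8.4, FJ = 8.16, GJ = 2, by the inverse law of cosines:
  cos(∠GFJ) = (FG² + FJ² - GJ²) / (2·FG·FJ)
  ∠GFJ = 13.77°

Step 15: From GF = 8.4, GJ = 2, FJ = 8.16, by the inverse law of cosines:
  cos(∠FGJ) = (GF² + GJ² - FJ²) / (2·GF·GJ)
  ∠FGJ = 76.23°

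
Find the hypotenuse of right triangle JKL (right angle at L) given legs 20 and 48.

By the Pythagorean theorem: JK^2 = JL^2 + KL^2
JK^2 = 20^2 + 48^2 = 400 + 2304 = 2704
JK = sqrt(2704) = 52

52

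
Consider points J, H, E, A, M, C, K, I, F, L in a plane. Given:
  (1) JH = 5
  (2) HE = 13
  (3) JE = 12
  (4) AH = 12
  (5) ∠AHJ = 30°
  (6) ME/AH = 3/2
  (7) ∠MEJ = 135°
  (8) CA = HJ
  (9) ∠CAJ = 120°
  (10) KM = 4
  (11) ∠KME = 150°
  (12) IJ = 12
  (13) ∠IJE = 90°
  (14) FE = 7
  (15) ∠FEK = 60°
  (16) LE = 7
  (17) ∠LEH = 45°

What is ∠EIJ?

Step 1: By the law of cosines on triangle IJE: IE² = 12² + 12² − 2·12·12·cos(90°) = 288, so IE = 12·√2.
Step 2: By the inverse law of cosines on triangle EIJ: cos(∠EIJ) = ((12·√2)² + 12² − 12²) / (2·12·√2·12) = 288/407.29 = 0.7071, so ∠EIJ = 45°.

Therefore, the measure of angle ∠EIJ = 45°.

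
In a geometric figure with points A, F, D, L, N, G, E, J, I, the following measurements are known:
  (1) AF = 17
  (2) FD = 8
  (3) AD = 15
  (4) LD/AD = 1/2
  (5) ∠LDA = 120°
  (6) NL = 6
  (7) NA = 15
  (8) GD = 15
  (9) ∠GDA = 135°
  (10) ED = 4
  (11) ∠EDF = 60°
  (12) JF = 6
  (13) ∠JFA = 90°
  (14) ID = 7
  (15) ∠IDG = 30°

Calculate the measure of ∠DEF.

Step 1: By the law of cosines on triangle EDF: EF² = 4² + 8² − 2·4·8·cos(60°) = 48, so EF = 4·√3.
Step 2: By the inverse law of cosines on triangle DEF: cos(∠DEF) = (4² + (4·√3)² − 8²) / (2·4·4·√3) = 0/55.43 = 0, so ∠DEF = 90°.

Therefore, the measure of angle ∠DEF = 90°.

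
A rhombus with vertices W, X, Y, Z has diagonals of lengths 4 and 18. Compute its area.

Area = (4 * 18) / 2 = 72 / 2 = 36

36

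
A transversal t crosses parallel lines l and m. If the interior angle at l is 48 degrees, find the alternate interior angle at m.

Alternate interior angles are equal: 48 degrees.

48 degrees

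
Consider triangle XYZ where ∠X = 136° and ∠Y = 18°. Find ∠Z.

Let angle Z = x. Then 136 + 18 + x = 180.
x = 180 - 154 = 26 degrees.

26 degrees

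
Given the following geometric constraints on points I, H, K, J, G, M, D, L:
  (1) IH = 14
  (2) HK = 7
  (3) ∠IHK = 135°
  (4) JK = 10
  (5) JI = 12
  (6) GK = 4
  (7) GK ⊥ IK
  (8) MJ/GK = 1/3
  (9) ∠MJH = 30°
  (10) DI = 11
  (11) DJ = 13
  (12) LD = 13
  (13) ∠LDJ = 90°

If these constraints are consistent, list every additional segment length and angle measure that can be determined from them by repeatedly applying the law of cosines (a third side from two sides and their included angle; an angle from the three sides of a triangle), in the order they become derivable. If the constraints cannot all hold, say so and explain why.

The constraints are consistent. Derivable facts, in order:
After 1 step:
- IK ≈ 19.59
- JL = 13·√2
- ∠DIJ = 68.68°
- ∠DJI = 52.02°
- ∠IDJ = 59.3°
After 2 steps:
- IG ≈ 19.99
- ∠DJL = 45°
- ∠DLJ = 45°
- ∠HIK = 14.64°
- ∠HKI = 30.36°
- ∠IJK = 125.57°
- ∠IKJ = 29.89°
- ∠JIK = 24.54°
After 3 steps:
- ∠GIK = 11.54°
- ∠IGK = 78.46°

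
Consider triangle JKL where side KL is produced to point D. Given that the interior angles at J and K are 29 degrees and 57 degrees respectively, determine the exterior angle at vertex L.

By the exterior angle theorem, an exterior angle of a triangle equals the sum of the two remote interior angles.
Exterior angle = angle J + angle K
Exterior angle = 29 + 57 = 86 degrees

86 degrees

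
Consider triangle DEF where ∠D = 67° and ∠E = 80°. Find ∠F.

The interior angles sum to 180°: angle F = 180 - 67 - 80 = 33°.
The triangle is acute (angles 67°, 80°, 33°).

33 degrees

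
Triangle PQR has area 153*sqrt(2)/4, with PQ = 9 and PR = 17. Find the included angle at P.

sin(C) = 2 * 153*sqrt(2)/4 / (9 * 17) = sqrt(2)/2, so C = arcsin(sqrt(2)/2) = 45°.
Since sin(180° - C) = sin(C), the obtuse angle 135° gives the same area, so C = 45° or C = 135°.

45° or 135°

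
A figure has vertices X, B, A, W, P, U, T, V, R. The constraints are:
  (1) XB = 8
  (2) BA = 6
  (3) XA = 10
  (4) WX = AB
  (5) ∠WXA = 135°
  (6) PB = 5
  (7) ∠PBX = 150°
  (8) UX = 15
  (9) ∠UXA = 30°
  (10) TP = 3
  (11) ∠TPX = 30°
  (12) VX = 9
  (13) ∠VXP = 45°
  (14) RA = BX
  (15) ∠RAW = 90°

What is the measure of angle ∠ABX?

Step 1: By the inverse law of cosines on triangle ABX: cos(∠ABX) = (6² + 8² − 10²) / (2·6·8) = 0/96 = 0, so ∠ABX = 90°.

Therefore, the measure of angle ∠ABX = 90°.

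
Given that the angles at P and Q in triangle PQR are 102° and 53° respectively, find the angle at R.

angle R = 180 - 102 - 53 = 25 degrees.

25 degrees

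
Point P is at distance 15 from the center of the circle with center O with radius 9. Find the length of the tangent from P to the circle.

The tangent, radius, and line from the external point to the center form a right triangle.
The right angle is where the tangent meets the radius.
By the Pythagorean theorem: tangent² + 9² = 15²
tangent² = 225 - 81 = 144
tangent = 12

12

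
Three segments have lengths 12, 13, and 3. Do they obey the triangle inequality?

For three segments to close into a triangle, no single side can be as long as the other two combined.
The longest side is 13, and 3 + 12 = 15 > 13.
A triangle can be formed.

Yes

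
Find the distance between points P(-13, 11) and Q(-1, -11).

d = sqrt((-1 - -13)^2 + (-11 - 11)^2)
d = sqrt(12^2 + -22^2)
d = sqrt(144 + 484)
d = sqrt(628) = 2*sqrt(157)

2*sqrt(157)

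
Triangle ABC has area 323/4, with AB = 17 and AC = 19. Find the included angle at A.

Area = (1/2) * a * b * sin(C)
sin(C) = 2 * Area / (a * b)
sin(C) = 2 * 323/4 / (17 * 19)
sin(C) = 1/2
C = arcsin(1/2) = 30°
Since sin(180° - C) = sin(C), the obtuse angle 150° gives the same area, so C = 30° or C = 150°.

30° or 150°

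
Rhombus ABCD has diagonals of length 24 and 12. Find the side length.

In a rhombus, the diagonals bisect each other perpendicularly, creating four congruent right triangles.
Each triangle has legs 12 (half of 24) and 6 (half of 12).
The hypotenuse of each right triangle is a side of the rhombus:
side = sqrt(12^2 + 6^2) = sqrt(180) = 6*sqrt(5)

6*sqrt(5)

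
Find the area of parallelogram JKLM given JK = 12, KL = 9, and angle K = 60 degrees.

Area = 12 * 9 * sin(60°) = 108 * sqrt(3)/2 = 54*sqrt(3)

54*sqrt(3)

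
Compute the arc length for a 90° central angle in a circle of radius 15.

Arc length = 2πr × θ/360
= 2π × 15 × 1/4
= 15*pi/2

15*pi/2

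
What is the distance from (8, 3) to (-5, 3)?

d = sqrt((-13)^2 + (0)^2) = sqrt(169) = 13

13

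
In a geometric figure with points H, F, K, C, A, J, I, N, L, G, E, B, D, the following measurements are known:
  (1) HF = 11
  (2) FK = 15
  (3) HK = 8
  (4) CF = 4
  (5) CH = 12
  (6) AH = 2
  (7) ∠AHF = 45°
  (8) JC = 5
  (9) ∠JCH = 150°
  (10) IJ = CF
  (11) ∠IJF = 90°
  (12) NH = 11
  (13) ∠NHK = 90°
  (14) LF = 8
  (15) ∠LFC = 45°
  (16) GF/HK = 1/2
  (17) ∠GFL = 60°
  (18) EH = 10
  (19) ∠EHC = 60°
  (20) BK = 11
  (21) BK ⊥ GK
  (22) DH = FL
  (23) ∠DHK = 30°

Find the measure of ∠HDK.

From the given relations: DH = FL = 8.
Step 1: By the law of cosines on triangle DHK: DK² = 8² + 8² − 2·8·8·cos(30°) = 17.15, so DK ≈ 4.14.
Step 2: By the inverse law of cosines on triangle HDK: cos(∠HDK) = (8² + 4.14² − 8²) / (2·8·4.14) = 17.15/66.26 = 0.2588, so ∠HDK = 75°.

Therefore, the measure of angle ∠HDK = 75°.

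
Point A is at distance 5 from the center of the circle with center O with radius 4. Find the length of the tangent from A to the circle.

The tangent, radius, and line from the external point to the center form a right triangle.
The right angle is where the tangent meets the radius.
By the Pythagorean theorem: tangent² + 4² = 5²
tangent² = 25 - 16 = 9
tangent = 3

3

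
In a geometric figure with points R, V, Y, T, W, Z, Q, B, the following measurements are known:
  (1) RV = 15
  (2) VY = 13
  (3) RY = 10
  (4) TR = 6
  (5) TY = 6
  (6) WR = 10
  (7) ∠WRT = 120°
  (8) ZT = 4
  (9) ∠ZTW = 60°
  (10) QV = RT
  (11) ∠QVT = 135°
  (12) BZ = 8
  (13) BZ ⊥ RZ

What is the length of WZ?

Step 1: By the law of cosines on triangle WRT: WT² = 10² + 6² − 2·10·6·cos(120°) = 196, so WT = 14.
Step 2: By the law of cosines on triangle WTZ: WZ² = 14² + 4² − 2·14·4·cos(60°) = 156, so WZ = 2·√39.

Therefore, the length of WZ = 2·√39.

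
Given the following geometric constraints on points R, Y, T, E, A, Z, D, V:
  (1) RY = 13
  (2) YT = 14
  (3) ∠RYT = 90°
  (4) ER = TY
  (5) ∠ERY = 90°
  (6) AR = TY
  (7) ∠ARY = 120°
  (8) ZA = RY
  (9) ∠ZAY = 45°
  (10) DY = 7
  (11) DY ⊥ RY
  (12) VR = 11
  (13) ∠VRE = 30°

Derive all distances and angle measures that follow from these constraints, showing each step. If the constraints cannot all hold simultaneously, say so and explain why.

The constraints are consistent.

From the given relations:
  ER = TY = 14
  AR = TY = 14
  ZA = RY = 13

Step 1: From RY = 13, YT = 14, and ∠RYT = 90°, by the law of cosines:
  RT² = RY² + YT² - 2·RY·YT·cos(90°) = 169 + 196 - 0 = 365
  RT ≈ 19.1

Step 2: From RY = 13, YD = 7, and ∠RYD = 90°, by the law of cosines:
  RD² = RY² + YD² - 2·RY·YD·cos(90°) = 169 + 49 - 0 = 218
  RD ≈ 14.76

Step 3: From YR = 13, RE = 14, and ∠YRE = 90°, by the law of cosines:
  YE² = YR² + RE² - 2·YR·RE·cos(90°) = 169 + 196 - 0 = 365
  YE ≈ 19.1

Step 4: From YR = 13, RA = 14, and ∠YRA = 120°, by the law of cosines:
  YA² = YR² + RA² - 2·YR·RA·cos(120°) = 169 + 196 + 182 = 547
  YA ≈ 23.39

Step 5: From ER = 14, RV = 11, and ∠ERV = 30°, by the law of cosines:
  EV² = ER² + RV² - 2·ER·RV·cos(30°) = 196 + 121 - 266.7 = 50.26
  EV ≈ 7.09

Step 6: From YA = 23.39, AZ = 13, and ∠YAZ = 45°, by the law of cosines:
  YZ² = YA² + AZ² - 2·YA·AZ·cos(45°) = 547 + 169 - 430 = 286
  YZ ≈ 16.91

Step 7: From RD = 14.76, RY = 13, DY = 7, by the inverse law of cosines:
  cos(∠DRY) = (RD² + RY² - DY²) / (2·RD·RY)
  ∠DRY = 28.3°

Step 8: From RT = 19.1, RY = 13, TY = 14, by the inverse law of cosines:
  cos(∠TRY) = (RT² + RY² - TY²) / (2·RT·RY)
  ∠TRY = 47.12°

Step 9: From YA = 23.39, YR = 13, AR = 14, by the inverse law of cosines:
  cos(∠AYR) = (YA² + YR² - AR²) / (2·YA·YR)
  ∠AYR = 31.22°

Step 10: From YE = 19.1, YR = 13, ER = 14, by the inverse law of cosines:
  cos(∠EYR) = (YE² + YR² - ER²) / (2·YE·YR)
  ∠EYR = 47.12°

Step 11: From TR = 19.1, TY = 14, RY = 13, by the inverse law of cosines:
  cos(∠RTY) = (TR² + TY² - RY²) / (2·TR·TY)
  ∠RTY = 42.88°

Step 12: From ER = 14, EV = 7.09, RV = 11, by the inverse law of cosines:
  cos(∠REV) = (ER² + EV² - RV²) / (2·ER·EV)
  ∠REV = 50.87°

Step 13: From ER = 14, EY = 19.1, RY = 13, by the inverse law of cosines:
  cos(∠REY) = (ER² + EY² - RY²) / (2·ER·EY)
  ∠REY = 42.88°

Step 14: From AR = 14, AY = 23.39, RY = 13, by the inverse law of cosines:
  cos(∠RAY) = (AR² + AY² - RY²) / (2·AR·AY)
  ∠RAY = 28.78°

Step 15: From DR = 14.76, DY = 7, RY = 13, by the inverse law of cosines:
  cos(∠RDY) = (DR² + DY² - RY²) / (2·DR·DY)
  ∠RDY = 61.7°

Step 16: From VE = 7.09, VR = 11, ER = 14, by the inverse law of cosines:
  cos(∠EVR) = (VE² + VR² - ER²) / (2·VE·VR)
  ∠EVR = 99.13°

Step 17: From YA = 23.39, YZ = 16.91, AZ = 13, by the inverse law of cosines:
  cos(∠AYZ) = (YA² + YZ² - AZ²) / (2·YA·YZ)
  ∠AYZ = 32.93°

Step 18: From ZA = 13, ZY = 16.91, AY = 23.39, by the inverse law of cosines:
  cos(∠AZY) = (ZA² + ZY² - AY²) / (2·ZA·ZY)
  ∠AZY = 102.07°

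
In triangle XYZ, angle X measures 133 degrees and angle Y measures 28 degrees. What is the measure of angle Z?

The interior angles sum to 180°: angle Z = 180 - 133 - 28 = 19°.
The triangle is obtuse (angles 133°, 28°, 19°).

19 degrees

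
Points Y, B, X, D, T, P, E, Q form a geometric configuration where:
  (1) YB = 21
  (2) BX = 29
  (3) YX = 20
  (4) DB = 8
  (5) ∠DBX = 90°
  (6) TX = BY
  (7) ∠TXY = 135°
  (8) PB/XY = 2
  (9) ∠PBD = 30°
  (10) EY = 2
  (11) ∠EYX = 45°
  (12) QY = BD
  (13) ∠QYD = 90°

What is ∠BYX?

Step 1: By the inverse law of cosines on triangle BYX: cos(∠BYX) = (21² + 20² − 29²) / (2·21·20) = 0/840 = 0, so ∠BYX = 90°.

Therefore, the measure of angle ∠BYX = 90°.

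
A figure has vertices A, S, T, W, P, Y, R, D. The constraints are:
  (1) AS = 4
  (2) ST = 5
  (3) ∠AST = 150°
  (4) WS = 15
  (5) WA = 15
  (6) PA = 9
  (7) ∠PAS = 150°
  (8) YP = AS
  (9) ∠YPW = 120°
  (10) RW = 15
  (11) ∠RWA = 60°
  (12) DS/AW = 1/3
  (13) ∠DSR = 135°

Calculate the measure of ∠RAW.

Step 1: By the law of cosines on triangle AWR: AR² = 15² + 15² − 2·15·15·cos(60°) = 225, so AR = 15.
Step 2: By the inverse law of cosines on triangle RAW: cos(∠RAW) = (15² + 15² − 15²) / (2·15·15) = 225/450 = 0.5, so ∠RAW = 60°.

Therefore, the measure of angle ∠RAW = 60°.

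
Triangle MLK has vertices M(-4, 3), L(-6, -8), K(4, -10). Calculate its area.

Using the Shoelace formula for a triangle:
Area = (1/2)|x0(y1 - y2) + x1(y2 - y0) + x2(y0 - y1)|
Area = (1/2)|-4(-8 - -10) + -6(-10 - 3) + 4(3 - -8)|
Area = (1/2)|-8 + 78 + 44|
Area = (1/2)|114|
Area = (1/2)(114)
Area = 57

57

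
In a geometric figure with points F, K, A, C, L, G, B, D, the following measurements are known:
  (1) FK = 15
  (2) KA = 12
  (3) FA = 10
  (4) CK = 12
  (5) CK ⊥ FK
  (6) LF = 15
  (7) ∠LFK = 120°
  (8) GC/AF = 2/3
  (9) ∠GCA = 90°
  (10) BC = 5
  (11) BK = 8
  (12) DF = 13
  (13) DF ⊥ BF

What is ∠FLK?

Step 1: By the law of cosines on triangle LFK: LK² = 15² + 15² − 2·15·15·cos(120°) = 675, so LK = 15·√3.
Step 2: By the inverse law of cosines on triangle FLK: cos(∠FLK) = (15² + (15·√3)² − 15²) / (2·15·15·√3) = 675/779.42 = 0.866, so ∠FLK = 30°.

Therefore, the measure of angle ∠FLK = 30°.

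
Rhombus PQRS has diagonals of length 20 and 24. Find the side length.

In a rhombus, the diagonals bisect each other perpendicularly, creating four congruent right triangles.
Each triangle has legs 10 (half of 20) and 12 (half of 24).
The hypotenuse of each right triangle is a side of the rhombus:
side = sqrt(10^2 + 12^2) = sqrt(244) = 2*sqrt(61)

2*sqrt(61)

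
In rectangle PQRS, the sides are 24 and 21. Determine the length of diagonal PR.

A rectangle's diagonal splits it into two right triangles, with the diagonal as the hypotenuse.
By the Pythagorean theorem, d^2 = 24^2 + 21^2 = 1017.
Therefore d = sqrt(1017) = 3*sqrt(113).

3*sqrt(113)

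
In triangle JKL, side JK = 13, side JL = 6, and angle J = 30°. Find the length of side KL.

When two sides and the included angle are known, the law of cosines gives the third side.
c^2 = a^2 + b^2 - 2ab cos(C) generalizes the Pythagorean theorem to non-right triangles.
Here: KL^2 = 169 + 36 - 156*(sqrt(3)/2) = 205 - 78*sqrt(3)
KL = sqrt(205 - 78*sqrt(3))

sqrt(205 - 78*sqrt(3))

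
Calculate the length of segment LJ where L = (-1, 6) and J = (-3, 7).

d = sqrt((-2)^2 + (1)^2) = sqrt(5)

sqrt(5)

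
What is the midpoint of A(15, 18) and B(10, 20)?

The midpoint is the average of the coordinates:
x: (15 + 10)/2 = 25/2
y: (18 + 20)/2 = 19
Midpoint = (25/2, 19)

(25/2, 19)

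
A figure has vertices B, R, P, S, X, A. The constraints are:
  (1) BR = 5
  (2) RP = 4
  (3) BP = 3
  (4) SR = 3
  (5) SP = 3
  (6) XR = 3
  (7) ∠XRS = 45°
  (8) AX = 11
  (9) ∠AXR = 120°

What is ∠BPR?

Step 1: By the inverse law of cosines on triangle BPR: cos(∠BPR) = (3² + 4² − 5²) / (2·3·4) = 0/24 = 0, so ∠BPR = 90°.

Therefore, the measure of angle ∠BPR = 90°.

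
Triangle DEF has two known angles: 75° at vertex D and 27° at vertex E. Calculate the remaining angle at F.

Let angle F = x. Then 75 + 27 + x = 180.
x = 180 - 102 = 78 degrees.

78 degrees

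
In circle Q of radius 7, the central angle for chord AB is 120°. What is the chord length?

Drop a perpendicular from the center to the chord, bisecting both the chord and the central angle.
Each half-chord = r sin(θ/2) = 7 sin(60°).
The full chord = 2 × 7 × sin(60°) = 7*sqrt(3).

7*sqrt(3)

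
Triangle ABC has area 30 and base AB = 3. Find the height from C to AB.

height = 2 * 30 / 3 = 20

20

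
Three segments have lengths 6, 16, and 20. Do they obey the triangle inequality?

Check all three triangle inequalities:
6 + 16 = 22 > 20 ✓
6 + 20 = 26 > 16 ✓
16 + 20 = 36 > 6 ✓
All conditions hold, so these sides form a valid triangle.

Yes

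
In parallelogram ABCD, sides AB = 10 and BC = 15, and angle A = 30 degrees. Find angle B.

Consecutive angles are supplementary: angle B = 180 - 30 = 150 degrees.

150 degrees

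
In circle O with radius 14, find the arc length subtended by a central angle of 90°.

Arc length = 2π(14)(1/4) = 7*pi

7*pi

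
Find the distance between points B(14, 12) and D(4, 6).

d = sqrt((-10)^2 + (-6)^2) = sqrt(136) = 2*sqrt(34)

2*sqrt(34)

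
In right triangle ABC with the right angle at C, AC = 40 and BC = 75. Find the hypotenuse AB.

By the Pythagorean theorem: AB^2 = AC^2 + BC^2
AB^2 = 40^2 + 75^2 = 1600 + 5625 = 7225
AB = sqrt(7225) = 85

85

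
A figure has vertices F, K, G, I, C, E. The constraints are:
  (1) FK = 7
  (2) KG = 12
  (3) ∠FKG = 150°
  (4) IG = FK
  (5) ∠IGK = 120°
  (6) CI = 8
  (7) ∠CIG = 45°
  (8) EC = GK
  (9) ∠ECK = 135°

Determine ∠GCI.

From the given relations: IG = FK = 7.
Step 1: By the law of cosines on triangle CIG: CG² = 8² + 7² − 2·8·7·cos(45°) = 33.8, so CG ≈ 5.81.
Step 2: By the inverse law of cosines on triangle GCI: cos(∠GCI) = (5.81² + 8² − 7²) / (2·5.81·8) = 48.8/93.03 = 0.5246, so ∠GCI = 58.36°.

Therefore, the measure of angle ∠GCI = 58.36°.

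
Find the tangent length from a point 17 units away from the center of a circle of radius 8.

Let T be the point of tangency. Then OT ⊥ XT (radius ⊥ tangent).
In right triangle OTX: OX² = OT² + XT²
17² = 8² + XT²
XT² = 225, XT = 15

15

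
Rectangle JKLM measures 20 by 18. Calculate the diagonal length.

Using the Pythagorean theorem:
d² = 20² + 18² = 400 + 324 = 724
d = sqrt(724) = 2*sqrt(181)

2*sqrt(181)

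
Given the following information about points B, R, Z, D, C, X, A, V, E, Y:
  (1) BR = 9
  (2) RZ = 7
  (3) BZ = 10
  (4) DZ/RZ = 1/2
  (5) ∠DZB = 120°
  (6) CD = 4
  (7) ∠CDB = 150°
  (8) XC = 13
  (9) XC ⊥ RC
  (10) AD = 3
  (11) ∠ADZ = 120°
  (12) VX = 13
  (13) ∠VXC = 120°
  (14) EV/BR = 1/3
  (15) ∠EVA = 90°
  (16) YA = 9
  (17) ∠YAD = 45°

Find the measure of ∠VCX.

Step 1: By the law of cosines on triangle CXV: CV² = 13² + 13² − 2·13·13·cos(120°) = 507, so CV = 13·√3.
Step 2: By the inverse law of cosines on triangle VCX: cos(∠VCX) = ((13·√3)² + 13² − 13²) / (2·13·√3·13) = 507/585.43 = 0.866, so ∠VCX = 30°.

Therefore, the measure of angle ∠VCX = 30°.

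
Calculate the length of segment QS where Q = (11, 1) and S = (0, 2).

d = sqrt((-11)^2 + (1)^2) = sqrt(122)

sqrt(122)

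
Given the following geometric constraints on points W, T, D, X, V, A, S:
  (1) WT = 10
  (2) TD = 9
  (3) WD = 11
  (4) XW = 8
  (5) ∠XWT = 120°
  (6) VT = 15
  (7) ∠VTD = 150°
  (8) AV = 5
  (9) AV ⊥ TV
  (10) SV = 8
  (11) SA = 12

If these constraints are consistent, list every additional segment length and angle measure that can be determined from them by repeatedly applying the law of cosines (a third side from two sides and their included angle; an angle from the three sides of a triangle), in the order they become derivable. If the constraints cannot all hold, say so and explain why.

The constraints are consistent. Derivable facts, in order:
After 1 step:
- DV ≈ 23.23
- TA = 5·√10
- TX = 2·√61
- ∠ASV = 17.61°
- ∠AVS = 133.43°
- ∠DTW = 70.53°
- ∠DWT = 50.48°
- ∠SAV = 28.96°
- ∠TDW = 58.99°
After 2 steps:
- ∠ATV = 18.43°
- ∠DVT = 11.17°
- ∠TAV = 71.57°
- ∠TDV = 18.83°
- ∠TXW = 33.67°
- ∠WTX = 26.33°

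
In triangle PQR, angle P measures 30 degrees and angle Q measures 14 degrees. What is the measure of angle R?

angle R = 180 - 30 - 14 = 136 degrees.

136 degrees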